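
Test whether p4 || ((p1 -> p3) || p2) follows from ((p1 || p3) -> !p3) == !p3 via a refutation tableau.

No

Initial set: {T (((p1 || p3) -> !p3) == !p3); F (p4 || ((p1 -> p3) || p2))}.
F (p4 || ((p1 -> p3) || p2)): α-rule — add F p4, F ((p1 -> p3) || p2).
F ((p1 -> p3) || p2): α-rule — add F (p1 -> p3), F p2.
F (p1 -> p3): α-rule — add T p1, F p3.
T (((p1 || p3) -> !p3) == !p3): β-rule — branch into T ((p1 || p3) -> !p3), T !p3  //  F ((p1 || p3) -> !p3), F !p3.
  branch 1 (add T ((p1 || p3) -> !p3), T !p3):
    T ((p1 || p3) -> !p3): β-rule — branch into F (p1 || p3)  //  T !p3.
      branch 1.1 (add F (p1 || p3)):
        F (p1 || p3): α-rule — add F p1, F p3.
        × closes — contains both p1 and !p1.
      branch 1.2 (add T !p3):
        ○ open, literals {p1=T, p2=F, p3=F, p4=F}.
  branch 2 (add F ((p1 || p3) -> !p3), F !p3):
    × closes — contains both p3 and !p3.
2 branches closed, 1 open.
An open branch gives a countermodel: p1=T, p2=F, p3=F, p4=F (unmentioned atoms arbitrary); the premises hold there but the conclusion fails.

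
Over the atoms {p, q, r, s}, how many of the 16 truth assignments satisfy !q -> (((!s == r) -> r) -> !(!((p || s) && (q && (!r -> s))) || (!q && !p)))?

10

Initial set: {T (!q -> (((!s == r) -> r) -> !(!((p || s) && (q && (!r -> s))) || (!q && !p))))}.
T (!q -> (((!s == r) -> r) -> !(!((p || s) && (q && (!r -> s))) || (!q && !p)))): β-rule — branch into F !q  //  T (((!s == r) -> r) -> !(!((p || s) && (q && (!r -> s))) || (!q && !p))).
  branch 1 (add F !q):
    ○ open, literals {q=true}.
  branch 2 (add T (((!s == r) -> r) -> !(!((p || s) && (q && (!r -> s))) || (!q && !p)))):
    T (((!s == r) -> r) -> !(!((p || s) && (q && (!r -> s))) || (!q && !p))): β-rule — branch into F ((!s == r) -> r)  //  T !(!((p || s) && (q && (!r -> s))) || (!q && !p)).
      branch 2.1 (add F ((!s == r) -> r)):
        F ((!s == r) -> r): α-rule — add T (!s == r), F r.
        T (!s == r): β-rule — branch into T !s, T r  //  F !s, F r.
          branch 2.1.1 (add T !s, T r):
            × closes — contains both r and !r.
          branch 2.1.2 (add F !s, F r):
            ○ open, literals {r=false, s=true}.
      branch 2.2 (add T !(!((p || s) && (q && (!r -> s))) || (!q && !p))):
        T !(!((p || s) && (q && (!r -> s))) || (!q && !p)): α-rule — add F !((p || s) && (q && (!r -> s))), F (!q && !p).
        F !((p || s) && (q && (!r -> s))): α-rule — add T (p || s), T (q && (!r -> s)).
        T (q && (!r -> s)): α-rule — add T q, T (!r -> s).
        F (!q && !p): β-rule — branch into F !q  //  F !p.
          branch 2.2.1 (add F !q):
            T (p || s): β-rule — branch into T p  //  T s.
              branch 2.2.1.1 (add T p):
                T (!r -> s): β-rule — branch into F !r  //  T s.
                  branch 2.2.1.1.1 (add F !r):
                    ○ open, literals {p=true, q=true, r=true}.
                  branch 2.2.1.1.2 (add T s):
                    ○ open, literals {p=true, q=true, s=true}.
              branch 2.2.1.2 (add T s):
                T (!r -> s): β-rule — branch into F !r  //  T s.
                  branch 2.2.1.2.1 (add F !r):
                    ○ open, literals {q=true, r=true, s=true}.
                  branch 2.2.1.2.2 (add T s):
                    ○ open, literals {q=true, s=true}.
          branch 2.2.2 (add F !p):
            T (p || s): β-rule — branch into T p  //  T s.
              branch 2.2.2.1 (add T p):
                T (!r -> s): β-rule — branch into F !r  //  T s.
                  branch 2.2.2.1.1 (add F !r):
                    ○ open, literals {p=true, q=true, r=true}.
                  branch 2.2.2.1.2 (add T s):
                    ○ open, literals {p=true, q=true, s=true}.
              branch 2.2.2.2 (add T s):
                T (!r -> s): β-rule — branch into F !r  //  T s.
                  branch 2.2.2.2.1 (add F !r):
                    ○ open, literals {p=true, q=true, r=true, s=true}.
                  branch 2.2.2.2.2 (add T s):
                    ○ open, literals {p=true, q=true, s=true}.
1 branch closed, 10 open.
Each open branch fixes some atoms; the unmentioned ones are free. Counting distinct full assignments: branch {q=true} (p, r, s) contributes 8 new; branch {r=false, s=true} (p, q) contributes 2 new; branch {p=true, q=true, r=true} (s) contributes 0 new; branch {p=true, q=true, s=true} (r) contributes 0 new; branch {q=true, r=true, s=true} (p) contributes 0 new; branch {q=true, s=true} (p, r) contributes 0 new; branch {p=true, q=true, r=true} (s) contributes 0 new; branch {p=true, q=true, s=true} (r) contributes 0 new; branch {p=true, q=true, r=true, s=true} (none free) contributes 0 new; branch {p=true, q=true, s=true} (r) contributes 0 new. Total: 10.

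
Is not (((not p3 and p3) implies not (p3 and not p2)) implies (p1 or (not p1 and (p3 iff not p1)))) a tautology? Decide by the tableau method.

Assume the negation and expand:
Initial set: {not not (((not p3 and p3) implies not (p3 and not p2)) implies (p1 or (not p1 and (p3 iff not p1))))}.
not not (((not p3 and p3) implies not (p3 and not p2)) implies (p1 or (not p1 and (p3 iff not p1)))): β-rule — branch into not ((not p3 and p3) implies not (p3 and not p2))  //  (p1 or (not p1 and (p3 iff not p1))).
  branch 1 (add not ((not p3 and p3) implies not (p3 and not p2))):
    not ((not p3 and p3) implies not (p3 and not p2)): α-rule — add (not p3 and p3), not not (p3 and not p2).
    (not p3 and p3): α-rule — add not p3, p3.
    × closes — contains both p3 and not p3.
  branch 2 (add (p1 or (not p1 and (p3 iff not p1)))):
    (p1 or (not p1 and (p3 iff not p1))): β-rule — branch into p1  //  (not p1 and (p3 iff not p1)).
      branch 2.1 (add p1):
        ○ open, literals {p1=T}.
      branch 2.2 (add (not p1 and (p3 iff not p1))):
        (not p1 and (p3 iff not p1)): α-rule — add not p1, (p3 iff not p1).
        (p3 iff not p1): β-rule — branch into p3, not p1  //  not p3, not not p1.
          branch 2.2.1 (add p3, not p1):
            ○ open, literals {p1=F, p3=T}.
          branch 2.2.2 (add not p3, not not p1):
            × closes — contains both p1 and not p1.
2 branches closed, 2 open.
An open branch gives a countermodel: p1=T (unmentioned atoms arbitrary); under it the original formula is false.

Not valid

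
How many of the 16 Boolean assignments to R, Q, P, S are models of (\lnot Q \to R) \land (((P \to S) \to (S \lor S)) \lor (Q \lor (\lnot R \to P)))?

12

Initial set: {((\lnot Q \to R) \land (((P \to S) \to (S \lor S)) \lor (Q \lor (\lnot R \to P))))}.
((\lnot Q \to R) \land (((P \to S) \to (S \lor S)) \lor (Q \lor (\lnot R \to P)))): α-rule — add (\lnot Q \to R), (((P \to S) \to (S \lor S)) \lor (Q \lor (\lnot R \to P))).
(\lnot Q \to R): β-rule — branch into \lnot \lnot Q  //  R.
  branch 1 (add \lnot \lnot Q):
    (((P \to S) \to (S \lor S)) \lor (Q \lor (\lnot R \to P))): β-rule — branch into ((P \to S) \to (S \lor S))  //  (Q \lor (\lnot R \to P)).
      branch 1.1 (add ((P \to S) \to (S \lor S))):
        ((P \to S) \to (S \lor S)): β-rule — branch into \lnot (P \to S)  //  (S \lor S).
          branch 1.1.1 (add \lnot (P \to S)):
            \lnot (P \to S): α-rule — add P, \lnot S.
            ○ open, literals {P=1, Q=1, S=0}.
          branch 1.1.2 (add (S \lor S)):
            (S \lor S): β-rule — branch into S  //  S.
              branch 1.1.2.1 (add S):
                ○ open, literals {Q=1, S=1}.
              branch 1.1.2.2 (add S):
                ○ open, literals {Q=1, S=1}.
      branch 1.2 (add (Q \lor (\lnot R \to P))):
        (Q \lor (\lnot R \to P)): β-rule — branch into Q  //  (\lnot R \to P).
          branch 1.2.1 (add Q):
            ○ open, literals {Q=1}.
          branch 1.2.2 (add (\lnot R \to P)):
            (\lnot R \to P): β-rule — branch into \lnot \lnot R  //  P.
              branch 1.2.2.1 (add \lnot \lnot R):
                ○ open, literals {Q=1, R=1}.
              branch 1.2.2.2 (add P):
                ○ open, literals {P=1, Q=1}.
  branch 2 (add R):
    (((P \to S) \to (S \lor S)) \lor (Q \lor (\lnot R \to P))): β-rule — branch into ((P \to S) \to (S \lor S))  //  (Q \lor (\lnot R \to P)).
      branch 2.1 (add ((P \to S) \to (S \lor S))):
        ((P \to S) \to (S \lor S)): β-rule — branch into \lnot (P \to S)  //  (S \lor S).
          branch 2.1.1 (add \lnot (P \to S)):
            \lnot (P \to S): α-rule — add P, \lnot S.
            ○ open, literals {P=1, R=1, S=0}.
          branch 2.1.2 (add (S \lor S)):
            (S \lor S): β-rule — branch into S  //  S.
              branch 2.1.2.1 (add S):
                ○ open, literals {R=1, S=1}.
              branch 2.1.2.2 (add S):
                ○ open, literals {R=1, S=1}.
      branch 2.2 (add (Q \lor (\lnot R \to P))):
        (Q \lor (\lnot R \to P)): β-rule — branch into Q  //  (\lnot R \to P).
          branch 2.2.1 (add Q):
            ○ open, literals {Q=1, R=1}.
          branch 2.2.2 (add (\lnot R \to P)):
            (\lnot R \to P): β-rule — branch into \lnot \lnot R  //  P.
              branch 2.2.2.1 (add \lnot \lnot R):
                ○ open, literals {R=1}.
              branch 2.2.2.2 (add P):
                ○ open, literals {P=1, R=1}.
0 branches closed, 12 open.
Each open branch fixes some atoms; the unmentioned ones are free. Counting distinct full assignments: branch {P=1, Q=1, S=0} (R) contributes 2 new; branch {Q=1, S=1} (R, P) contributes 4 new; branch {Q=1, S=1} (R, P) contributes 0 new; branch {Q=1} (R, P, S) contributes 2 new; branch {Q=1, R=1} (P, S) contributes 0 new; branch {P=1, Q=1} (R, S) contributes 0 new; branch {P=1, R=1, S=0} (Q) contributes 1 new; branch {R=1, S=1} (Q, P) contributes 2 new; branch {R=1, S=1} (Q, P) contributes 0 new; branch {Q=1, R=1} (P, S) contributes 0 new; branch {R=1} (Q, P, S) contributes 1 new; branch {P=1, R=1} (Q, S) contributes 0 new. Total: 12.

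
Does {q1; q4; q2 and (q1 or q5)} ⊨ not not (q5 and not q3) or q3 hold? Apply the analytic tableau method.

No

Initial set: {q1; q4; (q2 and (q1 or q5)); not (not not (q5 and not q3) or q3)}.
(q2 and (q1 or q5)): α-rule — add q2, (q1 or q5).
not (not not (q5 and not q3) or q3): α-rule — add not not not (q5 and not q3), not q3.
not not not (q5 and not q3): drop double negation, giving not (q5 and not q3).
(q1 or q5): β-rule — branch into q1  //  q5.
  branch 1 (add q1):
    not (q5 and not q3): β-rule — branch into not q5  //  not not q3.
      branch 1.1 (add not q5):
        ○ open, literals {q1=T, q2=T, q3=F, q4=T, q5=F}.
      branch 1.2 (add not not q3):
        × closes — contains both q3 and not q3.
  branch 2 (add q5):
    not (q5 and not q3): β-rule — branch into not q5  //  not not q3.
      branch 2.1 (add not q5):
        × closes — contains both q5 and not q5.
      branch 2.2 (add not not q3):
        × closes — contains both q3 and not q3.
3 branches closed, 1 open.
An open branch gives a countermodel: q1=T, q2=T, q3=F, q4=T, q5=F (unmentioned atoms arbitrary); the premises hold there but the conclusion fails.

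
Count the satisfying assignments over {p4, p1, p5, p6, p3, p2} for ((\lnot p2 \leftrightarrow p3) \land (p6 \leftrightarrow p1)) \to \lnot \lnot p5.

56

Initial set: {(((\lnot p2 \leftrightarrow p3) \land (p6 \leftrightarrow p1)) \to \lnot \lnot p5)}.
(((\lnot p2 \leftrightarrow p3) \land (p6 \leftrightarrow p1)) \to \lnot \lnot p5): β-rule — branch into \lnot ((\lnot p2 \leftrightarrow p3) \land (p6 \leftrightarrow p1))  //  \lnot \lnot p5.
  branch 1 (add \lnot ((\lnot p2 \leftrightarrow p3) \land (p6 \leftrightarrow p1))):
    \lnot ((\lnot p2 \leftrightarrow p3) \land (p6 \leftrightarrow p1)): β-rule — branch into \lnot (\lnot p2 \leftrightarrow p3)  //  \lnot (p6 \leftrightarrow p1).
      branch 1.1 (add \lnot (\lnot p2 \leftrightarrow p3)):
        \lnot (\lnot p2 \leftrightarrow p3): β-rule — branch into \lnot p2, \lnot p3  //  \lnot \lnot p2, p3.
          branch 1.1.1 (add \lnot p2, \lnot p3):
            ○ open, literals {p2=0, p3=0}.
          branch 1.1.2 (add \lnot \lnot p2, p3):
            ○ open, literals {p2=1, p3=1}.
      branch 1.2 (add \lnot (p6 \leftrightarrow p1)):
        \lnot (p6 \leftrightarrow p1): β-rule — branch into p6, \lnot p1  //  \lnot p6, p1.
          branch 1.2.1 (add p6, \lnot p1):
            ○ open, literals {p1=0, p6=1}.
          branch 1.2.2 (add \lnot p6, p1):
            ○ open, literals {p1=1, p6=0}.
  branch 2 (add \lnot \lnot p5):
    \lnot \lnot p5: drop double negation, giving p5.
    ○ open, literals {p5=1}.
0 branches closed, 5 open.
Each open branch fixes some atoms; the unmentioned ones are free. Counting distinct full assignments: branch {p2=0, p3=0} (p4, p1, p5, p6) contributes 16 new; branch {p2=1, p3=1} (p4, p1, p5, p6) contributes 16 new; branch {p1=0, p6=1} (p4, p5, p3, p2) contributes 8 new; branch {p1=1, p6=0} (p4, p5, p3, p2) contributes 8 new; branch {p5=1} (p4, p1, p6, p3, p2) contributes 8 new. Total: 56.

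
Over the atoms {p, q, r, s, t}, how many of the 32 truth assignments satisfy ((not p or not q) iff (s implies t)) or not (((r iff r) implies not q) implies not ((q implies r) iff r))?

22

Initial set: {(((not p or not q) iff (s implies t)) or not (((r iff r) implies not q) implies not ((q implies r) iff r)))}.
(((not p or not q) iff (s implies t)) or not (((r iff r) implies not q) implies not ((q implies r) iff r))): β-rule — branch into ((not p or not q) iff (s implies t))  //  not (((r iff r) implies not q) implies not ((q implies r) iff r)).
  branch 1 (add ((not p or not q) iff (s implies t))):
    ((not p or not q) iff (s implies t)): β-rule — branch into (not p or not q), (s implies t)  //  not (not p or not q), not (s implies t).
      branch 1.1 (add (not p or not q), (s implies t)):
        (not p or not q): β-rule — branch into not p  //  not q.
          branch 1.1.1 (add not p):
            (s implies t): β-rule — branch into not s  //  t.
              branch 1.1.1.1 (add not s):
                ○ open, literals {p=0, s=0}.
              branch 1.1.1.2 (add t):
                ○ open, literals {p=0, t=1}.
          branch 1.1.2 (add not q):
            (s implies t): β-rule — branch into not s  //  t.
              branch 1.1.2.1 (add not s):
                ○ open, literals {q=0, s=0}.
              branch 1.1.2.2 (add t):
                ○ open, literals {q=0, t=1}.
      branch 1.2 (add not (not p or not q), not (s implies t)):
        not (not p or not q): α-rule — add not not p, not not q.
        not (s implies t): α-rule — add s, not t.
        ○ open, literals {p=1, q=1, s=1, t=0}.
  branch 2 (add not (((r iff r) implies not q) implies not ((q implies r) iff r))):
    not (((r iff r) implies not q) implies not ((q implies r) iff r)): α-rule — add ((r iff r) implies not q), not not ((q implies r) iff r).
    ((r iff r) implies not q): β-rule — branch into not (r iff r)  //  not q.
      branch 2.1 (add not (r iff r)):
        not not ((q implies r) iff r): β-rule — branch into (q implies r), r  //  not (q implies r), not r.
          branch 2.1.1 (add (q implies r), r):
            not (r iff r): β-rule — branch into r, not r  //  not r, r.
              branch 2.1.1.1 (add r, not r):
                × closes — contains both r and not r.
              branch 2.1.1.2 (add not r, r):
                × closes — contains both r and not r.
          branch 2.1.2 (add not (q implies r), not r):
            not (q implies r): α-rule — add q, not r.
            not (r iff r): β-rule — branch into r, not r  //  not r, r.
              branch 2.1.2.1 (add r, not r):
                × closes — contains both r and not r.
              branch 2.1.2.2 (add not r, r):
                × closes — contains both r and not r.
      branch 2.2 (add not q):
        not not ((q implies r) iff r): β-rule — branch into (q implies r), r  //  not (q implies r), not r.
          branch 2.2.1 (add (q implies r), r):
            (q implies r): β-rule — branch into not q  //  r.
              branch 2.2.1.1 (add not q):
                ○ open, literals {q=0, r=1}.
              branch 2.2.1.2 (add r):
                ○ open, literals {q=0, r=1}.
          branch 2.2.2 (add not (q implies r), not r):
            not (q implies r): α-rule — add q, not r.
            × closes — contains both q and not q.
5 branches closed, 7 open.
Each open branch fixes some atoms; the unmentioned ones are free. Counting distinct full assignments: branch {p=0, s=0} (q, r, t) contributes 8 new; branch {p=0, t=1} (q, r, s) contributes 4 new; branch {q=0, s=0} (p, r, t) contributes 4 new; branch {q=0, t=1} (p, r, s) contributes 2 new; branch {p=1, q=1, s=1, t=0} (r) contributes 2 new; branch {q=0, r=1} (p, s, t) contributes 2 new; branch {q=0, r=1} (p, s, t) contributes 0 new. Total: 22.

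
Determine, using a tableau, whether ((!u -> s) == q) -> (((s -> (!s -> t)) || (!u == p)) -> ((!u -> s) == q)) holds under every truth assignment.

Assume the negation and expand:
Initial set: {!(((!u -> s) == q) -> (((s -> (!s -> t)) || (!u == p)) -> ((!u -> s) == q)))}.
!(((!u -> s) == q) -> (((s -> (!s -> t)) || (!u == p)) -> ((!u -> s) == q))): α-rule — add ((!u -> s) == q), !(((s -> (!s -> t)) || (!u == p)) -> ((!u -> s) == q)).
!(((s -> (!s -> t)) || (!u == p)) -> ((!u -> s) == q)): α-rule — add ((s -> (!s -> t)) || (!u == p)), !((!u -> s) == q).
((!u -> s) == q): β-rule — branch into (!u -> s), q  //  !(!u -> s), !q.
  branch 1 (add (!u -> s), q):
    ((s -> (!s -> t)) || (!u == p)): β-rule — branch into (s -> (!s -> t))  //  (!u == p).
      branch 1.1 (add (s -> (!s -> t))):
        !((!u -> s) == q): β-rule — branch into (!u -> s), !q  //  !(!u -> s), q.
          branch 1.1.1 (add (!u -> s), !q):
            × closes — contains both q and !q.
          branch 1.1.2 (add !(!u -> s), q):
            !(!u -> s): α-rule — add !u, !s.
            (!u -> s): β-rule — branch into !!u  //  s.
              branch 1.1.2.1 (add !!u):
                × closes — contains both u and !u.
              branch 1.1.2.2 (add s):
                × closes — contains both s and !s.
      branch 1.2 (add (!u == p)):
        !((!u -> s) == q): β-rule — branch into (!u -> s), !q  //  !(!u -> s), q.
          branch 1.2.1 (add (!u -> s), !q):
            × closes — contains both q and !q.
          branch 1.2.2 (add !(!u -> s), q):
            !(!u -> s): α-rule — add !u, !s.
            (!u -> s): β-rule — branch into !!u  //  s.
              branch 1.2.2.1 (add !!u):
                × closes — contains both u and !u.
              branch 1.2.2.2 (add s):
                × closes — contains both s and !s.
  branch 2 (add !(!u -> s), !q):
    !(!u -> s): α-rule — add !u, !s.
    ((s -> (!s -> t)) || (!u == p)): β-rule — branch into (s -> (!s -> t))  //  (!u == p).
      branch 2.1 (add (s -> (!s -> t))):
        !((!u -> s) == q): β-rule — branch into (!u -> s), !q  //  !(!u -> s), q.
          branch 2.1.1 (add (!u -> s), !q):
            (s -> (!s -> t)): β-rule — branch into !s  //  (!s -> t).
              branch 2.1.1.1 (add !s):
                (!u -> s): β-rule — branch into !!u  //  s.
                  branch 2.1.1.1.1 (add !!u):
                    × closes — contains both u and !u.
                  branch 2.1.1.1.2 (add s):
                    × closes — contains both s and !s.
              branch 2.1.1.2 (add (!s -> t)):
                (!u -> s): β-rule — branch into !!u  //  s.
                  branch 2.1.1.2.1 (add !!u):
                    × closes — contains both u and !u.
                  branch 2.1.1.2.2 (add s):
                    × closes — contains both s and !s.
          branch 2.1.2 (add !(!u -> s), q):
            × closes — contains both q and !q.
      branch 2.2 (add (!u == p)):
        !((!u -> s) == q): β-rule — branch into (!u -> s), !q  //  !(!u -> s), q.
          branch 2.2.1 (add (!u -> s), !q):
            (!u == p): β-rule — branch into !u, p  //  !!u, !p.
              branch 2.2.1.1 (add !u, p):
                (!u -> s): β-rule — branch into !!u  //  s.
                  branch 2.2.1.1.1 (add !!u):
                    × closes — contains both u and !u.
                  branch 2.2.1.1.2 (add s):
                    × closes — contains both s and !s.
              branch 2.2.1.2 (add !!u, !p):
                × closes — contains both u and !u.
          branch 2.2.2 (add !(!u -> s), q):
            × closes — contains both q and !q.
All 15 branches close.
Every branch closed, so the negation is unsatisfiable and the formula is valid.

Valid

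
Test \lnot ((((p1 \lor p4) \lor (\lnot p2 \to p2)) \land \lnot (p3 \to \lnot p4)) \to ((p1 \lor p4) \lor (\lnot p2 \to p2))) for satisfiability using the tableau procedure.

Initial set: {T \lnot ((((p1 \lor p4) \lor (\lnot p2 \to p2)) \land \lnot (p3 \to \lnot p4)) \to ((p1 \lor p4) \lor (\lnot p2 \to p2)))}.
T \lnot ((((p1 \lor p4) \lor (\lnot p2 \to p2)) \land \lnot (p3 \to \lnot p4)) \to ((p1 \lor p4) \lor (\lnot p2 \to p2))): α-rule — add T (((p1 \lor p4) \lor (\lnot p2 \to p2)) \land \lnot (p3 \to \lnot p4)), F ((p1 \lor p4) \lor (\lnot p2 \to p2)).
T (((p1 \lor p4) \lor (\lnot p2 \to p2)) \land \lnot (p3 \to \lnot p4)): α-rule — add T ((p1 \lor p4) \lor (\lnot p2 \to p2)), T \lnot (p3 \to \lnot p4).
F ((p1 \lor p4) \lor (\lnot p2 \to p2)): α-rule — add F (p1 \lor p4), F (\lnot p2 \to p2).
T \lnot (p3 \to \lnot p4): α-rule — add T p3, F \lnot p4.
F (p1 \lor p4): α-rule — add F p1, F p4.
× closes — contains both p4 and \lnot p4.
All 1 branch closes.
Every branch closed; the formula is unsatisfiable.

Unsatisfiable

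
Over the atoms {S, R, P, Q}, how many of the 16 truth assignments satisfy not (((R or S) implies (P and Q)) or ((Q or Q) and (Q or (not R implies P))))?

6

Initial set: {not (((R or S) implies (P and Q)) or ((Q or Q) and (Q or (not R implies P))))}.
not (((R or S) implies (P and Q)) or ((Q or Q) and (Q or (not R implies P)))): α-rule — add not ((R or S) implies (P and Q)), not ((Q or Q) and (Q or (not R implies P))).
not ((R or S) implies (P and Q)): α-rule — add (R or S), not (P and Q).
not ((Q or Q) and (Q or (not R implies P))): β-rule — branch into not (Q or Q)  //  not (Q or (not R implies P)).
  branch 1 (add not (Q or Q)):
    not (Q or Q): α-rule — add not Q, not Q.
    (R or S): β-rule — branch into R  //  S.
      branch 1.1 (add R):
        not (P and Q): β-rule — branch into not P  //  not Q.
          branch 1.1.1 (add not P):
            ○ open, literals {P=F, Q=F, R=T}.
          branch 1.1.2 (add not Q):
            ○ open, literals {Q=F, R=T}.
      branch 1.2 (add S):
        not (P and Q): β-rule — branch into not P  //  not Q.
          branch 1.2.1 (add not P):
            ○ open, literals {P=F, Q=F, S=T}.
          branch 1.2.2 (add not Q):
            ○ open, literals {Q=F, S=T}.
  branch 2 (add not (Q or (not R implies P))):
    not (Q or (not R implies P)): α-rule — add not Q, not (not R implies P).
    not (not R implies P): α-rule — add not R, not P.
    (R or S): β-rule — branch into R  //  S.
      branch 2.1 (add R):
        × closes — contains both R and not R.
      branch 2.2 (add S):
        not (P and Q): β-rule — branch into not P  //  not Q.
          branch 2.2.1 (add not P):
            ○ open, literals {P=F, Q=F, R=F, S=T}.
          branch 2.2.2 (add not Q):
            ○ open, literals {P=F, Q=F, R=F, S=T}.
1 branch closed, 6 open.
Each open branch fixes some atoms; the unmentioned ones are free. Counting distinct full assignments: branch {P=F, Q=F, R=T} (S) contributes 2 new; branch {Q=F, R=T} (S, P) contributes 2 new; branch {P=F, Q=F, S=T} (R) contributes 1 new; branch {Q=F, S=T} (R, P) contributes 1 new; branch {P=F, Q=F, R=F, S=T} (none free) contributes 0 new; branch {P=F, Q=F, R=F, S=T} (none free) contributes 0 new. Total: 6.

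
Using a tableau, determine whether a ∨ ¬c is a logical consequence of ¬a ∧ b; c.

Initial set: {(¬a ∧ b); c; ¬(a ∨ ¬c)}.
(¬a ∧ b): α-rule — add ¬a, b.
¬(a ∨ ¬c): α-rule — add ¬a, ¬¬c.
○ open, literals {a=F, b=T, c=T}.
0 branches closed, 1 open.
An open branch gives a countermodel: a=F, b=T, c=T (unmentioned atoms arbitrary); the premises hold there but the conclusion fails.

No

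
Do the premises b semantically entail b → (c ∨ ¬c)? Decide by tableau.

Initial set: {b; ¬(b → (c ∨ ¬c))}.
¬(b → (c ∨ ¬c)): α-rule — add b, ¬(c ∨ ¬c).
¬(c ∨ ¬c): α-rule — add ¬c, ¬¬c.
× closes — contains both c and ¬c.
All 1 branch closes.
Every branch closed, so the premises entail the conclusion.

Yes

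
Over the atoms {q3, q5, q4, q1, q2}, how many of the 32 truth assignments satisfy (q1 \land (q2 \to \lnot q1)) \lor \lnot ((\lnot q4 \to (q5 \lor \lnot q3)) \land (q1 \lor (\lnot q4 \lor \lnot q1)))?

11

Initial set: {((q1 \land (q2 \to \lnot q1)) \lor \lnot ((\lnot q4 \to (q5 \lor \lnot q3)) \land (q1 \lor (\lnot q4 \lor \lnot q1))))}.
((q1 \land (q2 \to \lnot q1)) \lor \lnot ((\lnot q4 \to (q5 \lor \lnot q3)) \land (q1 \lor (\lnot q4 \lor \lnot q1)))): β-rule — branch into (q1 \land (q2 \to \lnot q1))  //  \lnot ((\lnot q4 \to (q5 \lor \lnot q3)) \land (q1 \lor (\lnot q4 \lor \lnot q1))).
  branch 1 (add (q1 \land (q2 \to \lnot q1))):
    (q1 \land (q2 \to \lnot q1)): α-rule — add q1, (q2 \to \lnot q1).
    (q2 \to \lnot q1): β-rule — branch into \lnot q2  //  \lnot q1.
      branch 1.1 (add \lnot q2):
        ○ open, literals {q1=1, q2=0}.
      branch 1.2 (add \lnot q1):
        × closes — contains both q1 and \lnot q1.
  branch 2 (add \lnot ((\lnot q4 \to (q5 \lor \lnot q3)) \land (q1 \lor (\lnot q4 \lor \lnot q1)))):
    \lnot ((\lnot q4 \to (q5 \lor \lnot q3)) \land (q1 \lor (\lnot q4 \lor \lnot q1))): β-rule — branch into \lnot (\lnot q4 \to (q5 \lor \lnot q3))  //  \lnot (q1 \lor (\lnot q4 \lor \lnot q1)).
      branch 2.1 (add \lnot (\lnot q4 \to (q5 \lor \lnot q3))):
        \lnot (\lnot q4 \to (q5 \lor \lnot q3)): α-rule — add \lnot q4, \lnot (q5 \lor \lnot q3).
        \lnot (q5 \lor \lnot q3): α-rule — add \lnot q5, \lnot \lnot q3.
        ○ open, literals {q3=1, q4=0, q5=0}.
      branch 2.2 (add \lnot (q1 \lor (\lnot q4 \lor \lnot q1))):
        \lnot (q1 \lor (\lnot q4 \lor \lnot q1)): α-rule — add \lnot q1, \lnot (\lnot q4 \lor \lnot q1).
        \lnot (\lnot q4 \lor \lnot q1): α-rule — add \lnot \lnot q4, \lnot \lnot q1.
        × closes — contains both q1 and \lnot q1.
2 branches closed, 2 open.
Each open branch fixes some atoms; the unmentioned ones are free. Counting distinct full assignments: branch {q1=1, q2=0} (q3, q5, q4) contributes 8 new; branch {q3=1, q4=0, q5=0} (q1, q2) contributes 3 new. Total: 11.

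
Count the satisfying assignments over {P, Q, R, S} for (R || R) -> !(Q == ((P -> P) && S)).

12

Initial set: {((R || R) -> !(Q == ((P -> P) && S)))}.
((R || R) -> !(Q == ((P -> P) && S))): β-rule — branch into !(R || R)  //  !(Q == ((P -> P) && S)).
  branch 1 (add !(R || R)):
    !(R || R): α-rule — add !R, !R.
    ○ open, literals {R=F}.
  branch 2 (add !(Q == ((P -> P) && S))):
    !(Q == ((P -> P) && S)): β-rule — branch into Q, !((P -> P) && S)  //  !Q, ((P -> P) && S).
      branch 2.1 (add Q, !((P -> P) && S)):
        !((P -> P) && S): β-rule — branch into !(P -> P)  //  !S.
          branch 2.1.1 (add !(P -> P)):
            !(P -> P): α-rule — add P, !P.
            × closes — contains both P and !P.
          branch 2.1.2 (add !S):
            ○ open, literals {Q=T, S=F}.
      branch 2.2 (add !Q, ((P -> P) && S)):
        ((P -> P) && S): α-rule — add (P -> P), S.
        (P -> P): β-rule — branch into !P  //  P.
          branch 2.2.1 (add !P):
            ○ open, literals {P=F, Q=F, S=T}.
          branch 2.2.2 (add P):
            ○ open, literals {P=T, Q=F, S=T}.
1 branch closed, 4 open.
Each open branch fixes some atoms; the unmentioned ones are free. Counting distinct full assignments: branch {R=F} (P, Q, S) contributes 8 new; branch {Q=T, S=F} (P, R) contributes 2 new; branch {P=F, Q=F, S=T} (R) contributes 1 new; branch {P=T, Q=F, S=T} (R) contributes 1 new. Total: 12.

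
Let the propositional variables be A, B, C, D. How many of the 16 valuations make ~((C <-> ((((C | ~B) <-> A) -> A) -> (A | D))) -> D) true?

Initial set: {T ~((C <-> ((((C | ~B) <-> A) -> A) -> (A | D))) -> D)}.
T ~((C <-> ((((C | ~B) <-> A) -> A) -> (A | D))) -> D): α-rule — add T (C <-> ((((C | ~B) <-> A) -> A) -> (A | D))), F D.
T (C <-> ((((C | ~B) <-> A) -> A) -> (A | D))): β-rule — branch into T C, T ((((C | ~B) <-> A) -> A) -> (A | D))  //  F C, F ((((C | ~B) <-> A) -> A) -> (A | D)).
  branch 1 (add T C, T ((((C | ~B) <-> A) -> A) -> (A | D))):
    T ((((C | ~B) <-> A) -> A) -> (A | D)): β-rule — branch into F (((C | ~B) <-> A) -> A)  //  T (A | D).
      branch 1.1 (add F (((C | ~B) <-> A) -> A)):
        F (((C | ~B) <-> A) -> A): α-rule — add T ((C | ~B) <-> A), F A.
        T ((C | ~B) <-> A): β-rule — branch into T (C | ~B), T A  //  F (C | ~B), F A.
          branch 1.1.1 (add T (C | ~B), T A):
            × closes — contains both A and ~A.
          branch 1.1.2 (add F (C | ~B), F A):
            F (C | ~B): α-rule — add F C, F ~B.
            × closes — contains both C and ~C.
      branch 1.2 (add T (A | D)):
        T (A | D): β-rule — branch into T A  //  T D.
          branch 1.2.1 (add T A):
            ○ open, literals {A=T, C=T, D=F}.
          branch 1.2.2 (add T D):
            × closes — contains both D and ~D.
  branch 2 (add F C, F ((((C | ~B) <-> A) -> A) -> (A | D))):
    F ((((C | ~B) <-> A) -> A) -> (A | D)): α-rule — add T (((C | ~B) <-> A) -> A), F (A | D).
    F (A | D): α-rule — add F A, F D.
    T (((C | ~B) <-> A) -> A): β-rule — branch into F ((C | ~B) <-> A)  //  T A.
      branch 2.1 (add F ((C | ~B) <-> A)):
        F ((C | ~B) <-> A): β-rule — branch into T (C | ~B), F A  //  F (C | ~B), T A.
          branch 2.1.1 (add T (C | ~B), F A):
            T (C | ~B): β-rule — branch into T C  //  T ~B.
              branch 2.1.1.1 (add T C):
                × closes — contains both C and ~C.
              branch 2.1.1.2 (add T ~B):
                ○ open, literals {A=F, B=F, C=F, D=F}.
          branch 2.1.2 (add F (C | ~B), T A):
            × closes — contains both A and ~A.
      branch 2.2 (add T A):
        × closes — contains both A and ~A.
6 branches closed, 2 open.
Each open branch fixes some atoms; the unmentioned ones are free. Counting distinct full assignments: branch {A=T, C=T, D=F} (B) contributes 2 new; branch {A=F, B=F, C=F, D=F} (none free) contributes 1 new. Total: 3.

3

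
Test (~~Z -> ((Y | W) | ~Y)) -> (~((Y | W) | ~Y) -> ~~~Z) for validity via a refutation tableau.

Assume the negation and expand:
Initial set: {~((~~Z -> ((Y | W) | ~Y)) -> (~((Y | W) | ~Y) -> ~~~Z))}.
~((~~Z -> ((Y | W) | ~Y)) -> (~((Y | W) | ~Y) -> ~~~Z)): α-rule — add (~~Z -> ((Y | W) | ~Y)), ~(~((Y | W) | ~Y) -> ~~~Z).
~(~((Y | W) | ~Y) -> ~~~Z): α-rule — add ~((Y | W) | ~Y), ~~~~Z.
~((Y | W) | ~Y): α-rule — add ~(Y | W), ~~Y.
~~~~Z: drop double negation, giving ~~Z.
~(Y | W): α-rule — add ~Y, ~W.
× closes — contains both Y and ~Y.
All 1 branch closes.
Every branch closed, so the negation is unsatisfiable and the formula is valid.

Valid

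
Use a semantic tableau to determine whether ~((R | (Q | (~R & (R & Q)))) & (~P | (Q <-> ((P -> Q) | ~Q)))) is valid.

Not valid

Assume the negation and expand:
Initial set: {~~((R | (Q | (~R & (R & Q)))) & (~P | (Q <-> ((P -> Q) | ~Q))))}.
~~((R | (Q | (~R & (R & Q)))) & (~P | (Q <-> ((P -> Q) | ~Q)))): α-rule — add (R | (Q | (~R & (R & Q)))), (~P | (Q <-> ((P -> Q) | ~Q))).
(R | (Q | (~R & (R & Q)))): β-rule — branch into R  //  (Q | (~R & (R & Q))).
  branch 1 (add R):
    (~P | (Q <-> ((P -> Q) | ~Q))): β-rule — branch into ~P  //  (Q <-> ((P -> Q) | ~Q)).
      branch 1.1 (add ~P):
        ○ open, literals {P=0, R=1}.
      branch 1.2 (add (Q <-> ((P -> Q) | ~Q))):
        (Q <-> ((P -> Q) | ~Q)): β-rule — branch into Q, ((P -> Q) | ~Q)  //  ~Q, ~((P -> Q) | ~Q).
          branch 1.2.1 (add Q, ((P -> Q) | ~Q)):
            ((P -> Q) | ~Q): β-rule — branch into (P -> Q)  //  ~Q.
              branch 1.2.1.1 (add (P -> Q)):
                (P -> Q): β-rule — branch into ~P  //  Q.
                  branch 1.2.1.1.1 (add ~P):
                    ○ open, literals {P=0, Q=1, R=1}.
                  branch 1.2.1.1.2 (add Q):
                    ○ open, literals {Q=1, R=1}.
              branch 1.2.1.2 (add ~Q):
                × closes — contains both Q and ~Q.
          branch 1.2.2 (add ~Q, ~((P -> Q) | ~Q)):
            ~((P -> Q) | ~Q): α-rule — add ~(P -> Q), ~~Q.
            × closes — contains both Q and ~Q.
  branch 2 (add (Q | (~R & (R & Q)))):
    (~P | (Q <-> ((P -> Q) | ~Q))): β-rule — branch into ~P  //  (Q <-> ((P -> Q) | ~Q)).
      branch 2.1 (add ~P):
        (Q | (~R & (R & Q))): β-rule — branch into Q  //  (~R & (R & Q)).
          branch 2.1.1 (add Q):
            ○ open, literals {P=0, Q=1}.
          branch 2.1.2 (add (~R & (R & Q))):
            (~R & (R & Q)): α-rule — add ~R, (R & Q).
            (R & Q): α-rule — add R, Q.
            × closes — contains both R and ~R.
      branch 2.2 (add (Q <-> ((P -> Q) | ~Q))):
        (Q | (~R & (R & Q))): β-rule — branch into Q  //  (~R & (R & Q)).
          branch 2.2.1 (add Q):
            (Q <-> ((P -> Q) | ~Q)): β-rule — branch into Q, ((P -> Q) | ~Q)  //  ~Q, ~((P -> Q) | ~Q).
              branch 2.2.1.1 (add Q, ((P -> Q) | ~Q)):
                ((P -> Q) | ~Q): β-rule — branch into (P -> Q)  //  ~Q.
                  branch 2.2.1.1.1 (add (P -> Q)):
                    (P -> Q): β-rule — branch into ~P  //  Q.
                      branch 2.2.1.1.1.1 (add ~P):
                        ○ open, literals {P=0, Q=1}.
                      branch 2.2.1.1.1.2 (add Q):
                        ○ open, literals {Q=1}.
                  branch 2.2.1.1.2 (add ~Q):
                    × closes — contains both Q and ~Q.
              branch 2.2.1.2 (add ~Q, ~((P -> Q) | ~Q)):
                × closes — contains both Q and ~Q.
          branch 2.2.2 (add (~R & (R & Q))):
            (~R & (R & Q)): α-rule — add ~R, (R & Q).
            (R & Q): α-rule — add R, Q.
            × closes — contains both R and ~R.
6 branches closed, 6 open.
An open branch gives a countermodel: P=0, R=1 (unmentioned atoms arbitrary); under it the original formula is false.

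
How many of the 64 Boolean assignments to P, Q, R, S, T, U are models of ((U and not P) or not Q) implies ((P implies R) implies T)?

Initial set: {(((U and not P) or not Q) implies ((P implies R) implies T))}.
(((U and not P) or not Q) implies ((P implies R) implies T)): β-rule — branch into not ((U and not P) or not Q)  //  ((P implies R) implies T).
  branch 1 (add not ((U and not P) or not Q)):
    not ((U and not P) or not Q): α-rule — add not (U and not P), not not Q.
    not (U and not P): β-rule — branch into not U  //  not not P.
      branch 1.1 (add not U):
        ○ open, literals {Q=true, U=false}.
      branch 1.2 (add not not P):
        ○ open, literals {P=true, Q=true}.
  branch 2 (add ((P implies R) implies T)):
    ((P implies R) implies T): β-rule — branch into not (P implies R)  //  T.
      branch 2.1 (add not (P implies R)):
        not (P implies R): α-rule — add P, not R.
        ○ open, literals {P=true, R=false}.
      branch 2.2 (add T):
        ○ open, literals {T=true}.
0 branches closed, 4 open.
Each open branch fixes some atoms; the unmentioned ones are free. Counting distinct full assignments: branch {Q=true, U=false} (P, R, S, T) contributes 16 new; branch {P=true, Q=true} (R, S, T, U) contributes 8 new; branch {P=true, R=false} (Q, S, T, U) contributes 8 new; branch {T=true} (P, Q, R, S, U) contributes 16 new. Total: 48.

48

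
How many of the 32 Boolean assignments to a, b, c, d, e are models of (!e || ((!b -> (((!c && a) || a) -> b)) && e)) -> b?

20

Initial set: {T ((!e || ((!b -> (((!c && a) || a) -> b)) && e)) -> b)}.
T ((!e || ((!b -> (((!c && a) || a) -> b)) && e)) -> b): β-rule — branch into F (!e || ((!b -> (((!c && a) || a) -> b)) && e))  //  T b.
  branch 1 (add F (!e || ((!b -> (((!c && a) || a) -> b)) && e))):
    F (!e || ((!b -> (((!c && a) || a) -> b)) && e)): α-rule — add F !e, F ((!b -> (((!c && a) || a) -> b)) && e).
    F ((!b -> (((!c && a) || a) -> b)) && e): β-rule — branch into F (!b -> (((!c && a) || a) -> b))  //  F e.
      branch 1.1 (add F (!b -> (((!c && a) || a) -> b))):
        F (!b -> (((!c && a) || a) -> b)): α-rule — add T !b, F (((!c && a) || a) -> b).
        F (((!c && a) || a) -> b): α-rule — add T ((!c && a) || a), F b.
        T ((!c && a) || a): β-rule — branch into T (!c && a)  //  T a.
          branch 1.1.1 (add T (!c && a)):
            T (!c && a): α-rule — add T !c, T a.
            ○ open, literals {a=T, b=F, c=F, e=T}.
          branch 1.1.2 (add T a):
            ○ open, literals {a=T, b=F, e=T}.
      branch 1.2 (add F e):
        × closes — contains both e and !e.
  branch 2 (add T b):
    ○ open, literals {b=T}.
1 branch closed, 3 open.
Each open branch fixes some atoms; the unmentioned ones are free. Counting distinct full assignments: branch {a=T, b=F, c=F, e=T} (d) contributes 2 new; branch {a=T, b=F, e=T} (c, d) contributes 2 new; branch {b=T} (a, c, d, e) contributes 16 new. Total: 20.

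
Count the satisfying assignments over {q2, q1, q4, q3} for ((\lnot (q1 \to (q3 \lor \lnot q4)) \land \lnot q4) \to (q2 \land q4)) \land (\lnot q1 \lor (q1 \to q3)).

Initial set: {(((\lnot (q1 \to (q3 \lor \lnot q4)) \land \lnot q4) \to (q2 \land q4)) \land (\lnot q1 \lor (q1 \to q3)))}.
(((\lnot (q1 \to (q3 \lor \lnot q4)) \land \lnot q4) \to (q2 \land q4)) \land (\lnot q1 \lor (q1 \to q3))): α-rule — add ((\lnot (q1 \to (q3 \lor \lnot q4)) \land \lnot q4) \to (q2 \land q4)), (\lnot q1 \lor (q1 \to q3)).
((\lnot (q1 \to (q3 \lor \lnot q4)) \land \lnot q4) \to (q2 \land q4)): β-rule — branch into \lnot (\lnot (q1 \to (q3 \lor \lnot q4)) \land \lnot q4)  //  (q2 \land q4).
  branch 1 (add \lnot (\lnot (q1 \to (q3 \lor \lnot q4)) \land \lnot q4)):
    (\lnot q1 \lor (q1 \to q3)): β-rule — branch into \lnot q1  //  (q1 \to q3).
      branch 1.1 (add \lnot q1):
        \lnot (\lnot (q1 \to (q3 \lor \lnot q4)) \land \lnot q4): β-rule — branch into \lnot \lnot (q1 \to (q3 \lor \lnot q4))  //  \lnot \lnot q4.
          branch 1.1.1 (add \lnot \lnot (q1 \to (q3 \lor \lnot q4))):
            \lnot \lnot (q1 \to (q3 \lor \lnot q4)): β-rule — branch into \lnot q1  //  (q3 \lor \lnot q4).
              branch 1.1.1.1 (add \lnot q1):
                ○ open, literals {q1=false}.
              branch 1.1.1.2 (add (q3 \lor \lnot q4)):
                (q3 \lor \lnot q4): β-rule — branch into q3  //  \lnot q4.
                  branch 1.1.1.2.1 (add q3):
                    ○ open, literals {q1=false, q3=true}.
                  branch 1.1.1.2.2 (add \lnot q4):
                    ○ open, literals {q1=false, q4=false}.
          branch 1.1.2 (add \lnot \lnot q4):
            ○ open, literals {q1=false, q4=true}.
      branch 1.2 (add (q1 \to q3)):
        \lnot (\lnot (q1 \to (q3 \lor \lnot q4)) \land \lnot q4): β-rule — branch into \lnot \lnot (q1 \to (q3 \lor \lnot q4))  //  \lnot \lnot q4.
          branch 1.2.1 (add \lnot \lnot (q1 \to (q3 \lor \lnot q4))):
            (q1 \to q3): β-rule — branch into \lnot q1  //  q3.
              branch 1.2.1.1 (add \lnot q1):
                \lnot \lnot (q1 \to (q3 \lor \lnot q4)): β-rule — branch into \lnot q1  //  (q3 \lor \lnot q4).
                  branch 1.2.1.1.1 (add \lnot q1):
                    ○ open, literals {q1=false}.
                  branch 1.2.1.1.2 (add (q3 \lor \lnot q4)):
                    (q3 \lor \lnot q4): β-rule — branch into q3  //  \lnot q4.
                      branch 1.2.1.1.2.1 (add q3):
                        ○ open, literals {q1=false, q3=true}.
                      branch 1.2.1.1.2.2 (add \lnot q4):
                        ○ open, literals {q1=false, q4=false}.
              branch 1.2.1.2 (add q3):
                \lnot \lnot (q1 \to (q3 \lor \lnot q4)): β-rule — branch into \lnot q1  //  (q3 \lor \lnot q4).
                  branch 1.2.1.2.1 (add \lnot q1):
                    ○ open, literals {q1=false, q3=true}.
                  branch 1.2.1.2.2 (add (q3 \lor \lnot q4)):
                    (q3 \lor \lnot q4): β-rule — branch into q3  //  \lnot q4.
                      branch 1.2.1.2.2.1 (add q3):
                        ○ open, literals {q3=true}.
                      branch 1.2.1.2.2.2 (add \lnot q4):
                        ○ open, literals {q3=true, q4=false}.
          branch 1.2.2 (add \lnot \lnot q4):
            (q1 \to q3): β-rule — branch into \lnot q1  //  q3.
              branch 1.2.2.1 (add \lnot q1):
                ○ open, literals {q1=false, q4=true}.
              branch 1.2.2.2 (add q3):
                ○ open, literals {q3=true, q4=true}.
  branch 2 (add (q2 \land q4)):
    (q2 \land q4): α-rule — add q2, q4.
    (\lnot q1 \lor (q1 \to q3)): β-rule — branch into \lnot q1  //  (q1 \to q3).
      branch 2.1 (add \lnot q1):
        ○ open, literals {q1=false, q2=true, q4=true}.
      branch 2.2 (add (q1 \to q3)):
        (q1 \to q3): β-rule — branch into \lnot q1  //  q3.
          branch 2.2.1 (add \lnot q1):
            ○ open, literals {q1=false, q2=true, q4=true}.
          branch 2.2.2 (add q3):
            ○ open, literals {q2=true, q3=true, q4=true}.
0 branches closed, 15 open.
Each open branch fixes some atoms; the unmentioned ones are free. Counting distinct full assignments: branch {q1=false} (q2, q4, q3) contributes 8 new; branch {q1=false, q3=true} (q2, q4) contributes 0 new; branch {q1=false, q4=false} (q2, q3) contributes 0 new; branch {q1=false, q4=true} (q2, q3) contributes 0 new; branch {q1=false} (q2, q4, q3) contributes 0 new; branch {q1=false, q3=true} (q2, q4) contributes 0 new; branch {q1=false, q4=false} (q2, q3) contributes 0 new; branch {q1=false, q3=true} (q2, q4) contributes 0 new; branch {q3=true} (q2, q1, q4) contributes 4 new; branch {q3=true, q4=false} (q2, q1) contributes 0 new; branch {q1=false, q4=true} (q2, q3) contributes 0 new; branch {q3=true, q4=true} (q2, q1) contributes 0 new; branch {q1=false, q2=true, q4=true} (q3) contributes 0 new; branch {q1=false, q2=true, q4=true} (q3) contributes 0 new; branch {q2=true, q3=true, q4=true} (q1) contributes 0 new. Total: 12.

12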